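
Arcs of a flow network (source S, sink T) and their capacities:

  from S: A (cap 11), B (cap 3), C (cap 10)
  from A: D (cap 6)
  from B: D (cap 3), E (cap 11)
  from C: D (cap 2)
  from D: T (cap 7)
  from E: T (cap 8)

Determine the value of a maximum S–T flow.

Augment S→A→D→T: bottleneck 6, flow now 6.
Augment S→B→D→T: bottleneck 1, flow now 7.
Augment S→B→E→T: bottleneck 2, flow now 9.
Augment S→C→D→B→E→T: bottleneck 1, flow now 10. (uses reverse residual edge)
No augmenting path remains; maximum flow = 10.
In the residual graph, reachable from S: {S, A, C, D}.
Min-cut edges: S→B (3), D→T (7); capacity 3 + 7 = 10.
This cut is saturated, so no flow can exceed 10.

10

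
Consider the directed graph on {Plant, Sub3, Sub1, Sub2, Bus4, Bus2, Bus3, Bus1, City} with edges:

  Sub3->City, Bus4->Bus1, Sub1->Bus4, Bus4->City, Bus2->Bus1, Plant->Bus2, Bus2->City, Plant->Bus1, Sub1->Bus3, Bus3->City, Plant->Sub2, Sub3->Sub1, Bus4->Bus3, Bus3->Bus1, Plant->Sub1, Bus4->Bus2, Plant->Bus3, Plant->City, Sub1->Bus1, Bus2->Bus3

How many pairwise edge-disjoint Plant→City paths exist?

Assign every edge capacity 1; by Menger, the answer equals the max flow.
Path Plant→City (+1); total 1.
Path Plant→Bus2→City (+1); total 2.
Path Plant→Bus3→City (+1); total 3.
Path Plant→Sub1→Bus4→City (+1); total 4.
No residual Plant→City path; max flow = 4.
Certifying cut of size 4: {Plant→Bus2, Plant→Bus3, Plant→City, Plant→Sub1}.

4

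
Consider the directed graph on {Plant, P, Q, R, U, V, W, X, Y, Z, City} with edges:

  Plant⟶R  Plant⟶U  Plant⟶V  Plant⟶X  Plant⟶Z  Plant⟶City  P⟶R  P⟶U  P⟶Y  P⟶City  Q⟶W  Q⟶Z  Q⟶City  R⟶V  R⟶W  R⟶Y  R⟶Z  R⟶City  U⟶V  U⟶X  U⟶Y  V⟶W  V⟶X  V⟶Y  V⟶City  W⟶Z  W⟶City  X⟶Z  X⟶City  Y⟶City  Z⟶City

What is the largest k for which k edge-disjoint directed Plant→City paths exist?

6

Assign every edge capacity 1; by Menger, the answer equals the max flow.
Path Plant→City (+1); total 1.
Path Plant→R→City (+1); total 2.
Path Plant→V→City (+1); total 3.
Path Plant→X→City (+1); total 4.
Path Plant→Z→City (+1); total 5.
Path Plant→U→Y→City (+1); total 6.
No residual Plant→City path; max flow = 6.
Certifying cut of size 6: {Plant→City, Plant→R, Plant→U, Plant→V, Plant→X, Plant→Z}.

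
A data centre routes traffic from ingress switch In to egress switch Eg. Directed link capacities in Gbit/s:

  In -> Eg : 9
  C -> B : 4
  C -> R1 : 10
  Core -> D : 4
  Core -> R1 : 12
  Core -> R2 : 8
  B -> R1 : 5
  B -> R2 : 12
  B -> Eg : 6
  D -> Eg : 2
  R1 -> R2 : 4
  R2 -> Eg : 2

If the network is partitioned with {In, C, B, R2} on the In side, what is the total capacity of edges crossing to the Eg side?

32

Edges leaving {In, C, B, R2}: In→Eg (9), C→R1 (10), B→R1 (5), B→Eg (6), R2→Eg (2).
Cut capacity = 9 + 10 + 5 + 6 + 2 = 32.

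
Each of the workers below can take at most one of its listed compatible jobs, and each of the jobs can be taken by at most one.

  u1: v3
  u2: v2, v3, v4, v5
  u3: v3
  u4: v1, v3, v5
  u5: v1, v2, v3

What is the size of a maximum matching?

4

Unit-capacity flow: source→left, listed edges, right→sink; max matching = max flow.
Augmenting path u1→v3 (+1); matched 1.
Augmenting path u2→v2 (+1); matched 2.
Augmenting path u4→v1 (+1); matched 3.
Augmenting path u5→v1→u4→v5 (+1); matched 4.
No augmenting path remains; maximum matching = 4.
König certificate: {u2, u4, u5, v3} is a vertex cover of size 4 (every listed pair touches it), so no matching can be larger.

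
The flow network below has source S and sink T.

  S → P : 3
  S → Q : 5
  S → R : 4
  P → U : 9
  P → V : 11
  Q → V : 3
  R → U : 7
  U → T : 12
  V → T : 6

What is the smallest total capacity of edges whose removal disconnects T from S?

Augment S→P→U→T: bottleneck 3, flow now 3.
Augment S→Q→V→T: bottleneck 3, flow now 6.
Augment S→R→U→T: bottleneck 4, flow now 10.
No augmenting path remains; maximum flow = 10.
By max-flow min-cut, the minimum cut capacity equals the max flow.
In the residual graph, reachable from S: {S, Q}.
Min-cut edges: S→P (3), S→R (4), Q→V (3); capacity 3 + 4 + 3 = 10.

10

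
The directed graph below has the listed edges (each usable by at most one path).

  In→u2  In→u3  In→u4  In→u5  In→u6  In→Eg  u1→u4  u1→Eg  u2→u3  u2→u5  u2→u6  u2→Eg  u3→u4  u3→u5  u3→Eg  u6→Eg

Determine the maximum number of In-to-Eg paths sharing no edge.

4

Assign every edge capacity 1; by Menger, the answer equals the max flow.
Path In→Eg (+1); total 1.
Path In→u2→Eg (+1); total 2.
Path In→u3→Eg (+1); total 3.
Path In→u6→Eg (+1); total 4.
No residual In→Eg path; max flow = 4.
Certifying cut of size 4: {In→Eg, In→u2, In→u3, In→u6}.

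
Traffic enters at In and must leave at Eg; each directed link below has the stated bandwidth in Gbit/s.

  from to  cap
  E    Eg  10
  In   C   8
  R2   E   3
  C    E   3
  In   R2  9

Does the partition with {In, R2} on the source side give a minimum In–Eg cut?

No — its capacity is 11, but the minimum cut has capacity 6.

Given cut capacity: 8 + 3 = 11.
Augment In→R2→E→Eg: bottleneck 3, flow now 3.
Augment In→C→E→Eg: bottleneck 3, flow now 6.
No augmenting path remains; maximum flow = 6.
In the residual graph, reachable from In: {In, R2, C}.
Min-cut edges: R2→E (3), C→E (3); capacity 3 + 3 = 6.
Cut capacity 11 exceeds the max flow 6, so it is not minimum.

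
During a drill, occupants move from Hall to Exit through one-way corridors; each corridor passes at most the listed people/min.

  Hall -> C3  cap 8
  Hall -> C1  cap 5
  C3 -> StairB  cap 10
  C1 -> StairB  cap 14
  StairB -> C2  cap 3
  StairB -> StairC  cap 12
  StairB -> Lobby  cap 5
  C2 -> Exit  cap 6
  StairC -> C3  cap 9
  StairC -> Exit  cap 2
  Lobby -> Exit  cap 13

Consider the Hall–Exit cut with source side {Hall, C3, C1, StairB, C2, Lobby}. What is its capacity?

Edges leaving {Hall, C3, C1, StairB, C2, Lobby}: StairB→StairC (12), C2→Exit (6), Lobby→Exit (13).
Cut capacity = 12 + 6 + 13 = 31.

31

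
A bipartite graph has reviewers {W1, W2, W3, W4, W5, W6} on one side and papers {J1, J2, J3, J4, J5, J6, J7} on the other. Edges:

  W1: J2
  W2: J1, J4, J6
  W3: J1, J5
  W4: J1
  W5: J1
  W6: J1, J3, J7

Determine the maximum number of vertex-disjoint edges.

5

Unit-capacity flow: source→left, listed edges, right→sink; max matching = max flow.
Augmenting path W1→J2 (+1); matched 1.
Augmenting path W2→J1 (+1); matched 2.
Augmenting path W3→J5 (+1); matched 3.
Augmenting path W6→J3 (+1); matched 4.
Augmenting path W4→J1→W2→J4 (+1); matched 5.
No augmenting path remains; maximum matching = 5.
König certificate: {W1, W2, W3, W6, J1} is a vertex cover of size 5 (every listed pair touches it), so no matching can be larger.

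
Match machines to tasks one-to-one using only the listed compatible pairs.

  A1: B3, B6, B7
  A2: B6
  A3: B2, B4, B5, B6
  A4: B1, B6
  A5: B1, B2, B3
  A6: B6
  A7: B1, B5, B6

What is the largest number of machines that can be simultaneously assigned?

6

Unit-capacity flow: source→left, listed edges, right→sink; max matching = max flow.
Augmenting path A1→B3 (+1); matched 1.
Augmenting path A2→B6 (+1); matched 2.
Augmenting path A3→B2 (+1); matched 3.
Augmenting path A4→B1 (+1); matched 4.
Augmenting path A7→B5 (+1); matched 5.
Augmenting path A5→B2→A3→B4 (+1); matched 6.
No augmenting path remains; maximum matching = 6.
König certificate: {A1, A3, A4, A5, A7, B6} is a vertex cover of size 6 (every listed pair touches it), so no matching can be larger.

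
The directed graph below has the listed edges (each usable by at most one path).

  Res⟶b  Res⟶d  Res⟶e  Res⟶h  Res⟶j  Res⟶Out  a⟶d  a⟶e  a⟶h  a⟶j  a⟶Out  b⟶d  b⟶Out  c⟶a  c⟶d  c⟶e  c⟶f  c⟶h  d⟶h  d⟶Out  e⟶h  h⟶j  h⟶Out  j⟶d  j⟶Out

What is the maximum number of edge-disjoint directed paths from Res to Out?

5

Assign every edge capacity 1; by Menger, the answer equals the max flow.
Path Res→Out (+1); total 1.
Path Res→b→Out (+1); total 2.
Path Res→d→Out (+1); total 3.
Path Res→h→Out (+1); total 4.
Path Res→j→Out (+1); total 5.
No residual Res→Out path; max flow = 5.
Certifying cut of size 5: {Res→Out, Res→b, d→Out, h→Out, j→Out}.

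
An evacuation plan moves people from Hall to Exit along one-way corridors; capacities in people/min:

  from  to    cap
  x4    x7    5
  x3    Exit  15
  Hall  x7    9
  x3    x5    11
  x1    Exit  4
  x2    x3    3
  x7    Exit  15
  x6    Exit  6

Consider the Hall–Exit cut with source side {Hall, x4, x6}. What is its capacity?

Edges leaving {Hall, x4, x6}: Hall→x7 (9), x4→x7 (5), x6→Exit (6).
Cut capacity = 9 + 5 + 6 = 20.

20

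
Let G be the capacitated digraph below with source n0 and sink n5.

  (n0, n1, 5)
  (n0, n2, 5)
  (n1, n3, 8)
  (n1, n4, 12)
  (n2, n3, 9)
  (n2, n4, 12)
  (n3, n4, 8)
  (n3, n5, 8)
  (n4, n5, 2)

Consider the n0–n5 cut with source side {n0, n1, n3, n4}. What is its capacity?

Edges leaving {n0, n1, n3, n4}: n0→n2 (5), n3→n5 (8), n4→n5 (2).
Cut capacity = 5 + 8 + 2 = 15.

15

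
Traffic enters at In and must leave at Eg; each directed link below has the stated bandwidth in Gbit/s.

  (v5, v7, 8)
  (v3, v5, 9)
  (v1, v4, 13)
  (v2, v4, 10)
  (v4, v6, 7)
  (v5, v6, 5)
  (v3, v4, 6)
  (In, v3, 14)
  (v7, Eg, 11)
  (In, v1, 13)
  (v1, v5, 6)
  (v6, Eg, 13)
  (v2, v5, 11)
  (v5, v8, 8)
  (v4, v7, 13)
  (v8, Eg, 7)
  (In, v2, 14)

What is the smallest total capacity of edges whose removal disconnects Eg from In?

Augment In→v1→v4→v6→Eg: bottleneck 7, flow now 7.
Augment In→v1→v4→v7→Eg: bottleneck 6, flow now 13.
Augment In→v2→v4→v7→Eg: bottleneck 5, flow now 18.
Augment In→v2→v5→v6→Eg: bottleneck 5, flow now 23.
Augment In→v2→v5→v8→Eg: bottleneck 4, flow now 27.
Augment In→v3→v5→v8→Eg: bottleneck 3, flow now 30.
No augmenting path remains; maximum flow = 30.
By max-flow min-cut, the minimum cut capacity equals the max flow.
In the residual graph, reachable from In: {In, v1, v2, v3, v4, v5, v7, v8}.
Min-cut edges: v4→v6 (7), v5→v6 (5), v7→Eg (11), v8→Eg (7); capacity 7 + 5 + 11 + 7 = 30.

30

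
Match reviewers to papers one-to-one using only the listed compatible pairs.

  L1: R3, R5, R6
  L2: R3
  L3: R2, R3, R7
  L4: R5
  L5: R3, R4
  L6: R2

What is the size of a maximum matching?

6

Unit-capacity flow: source→left, listed edges, right→sink; max matching = max flow.
Augmenting path L1→R3 (+1); matched 1.
Augmenting path L3→R2 (+1); matched 2.
Augmenting path L4→R5 (+1); matched 3.
Augmenting path L5→R4 (+1); matched 4.
Augmenting path L2→R3→L1→R6 (+1); matched 5.
Augmenting path L6→R2→L3→R7 (+1); matched 6.
No augmenting path remains; maximum matching = 6.
König certificate: {L1, L2, L3, L4, L5, L6} is a vertex cover of size 6 (every listed pair touches it), so no matching can be larger.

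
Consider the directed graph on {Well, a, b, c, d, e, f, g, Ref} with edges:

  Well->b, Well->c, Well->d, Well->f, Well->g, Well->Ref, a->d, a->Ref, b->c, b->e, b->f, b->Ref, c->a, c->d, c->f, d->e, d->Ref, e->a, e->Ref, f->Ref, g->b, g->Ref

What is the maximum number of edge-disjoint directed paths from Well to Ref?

Assign every edge capacity 1; by Menger, the answer equals the max flow.
Path Well→Ref (+1); total 1.
Path Well→b→Ref (+1); total 2.
Path Well→d→Ref (+1); total 3.
Path Well→f→Ref (+1); total 4.
Path Well→g→Ref (+1); total 5.
Path Well→c→a→Ref (+1); total 6.
No residual Well→Ref path; max flow = 6.
Certifying cut of size 6: {Well→Ref, Well→b, Well→c, Well→d, Well→f, Well→g}.

6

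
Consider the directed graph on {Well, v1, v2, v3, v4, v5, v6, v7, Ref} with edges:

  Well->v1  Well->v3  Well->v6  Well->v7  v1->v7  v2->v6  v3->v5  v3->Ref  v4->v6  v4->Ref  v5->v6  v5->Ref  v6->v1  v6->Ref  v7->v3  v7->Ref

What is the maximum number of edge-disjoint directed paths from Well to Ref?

Assign every edge capacity 1; by Menger, the answer equals the max flow.
Path Well→v3→Ref (+1); total 1.
Path Well→v6→Ref (+1); total 2.
Path Well→v7→Ref (+1); total 3.
Path Well→v1→v7→v3→v5→Ref (+1); total 4.
No residual Well→Ref path; max flow = 4.
Certifying cut of size 4: {Well→v1, Well→v3, Well→v6, Well→v7}.

4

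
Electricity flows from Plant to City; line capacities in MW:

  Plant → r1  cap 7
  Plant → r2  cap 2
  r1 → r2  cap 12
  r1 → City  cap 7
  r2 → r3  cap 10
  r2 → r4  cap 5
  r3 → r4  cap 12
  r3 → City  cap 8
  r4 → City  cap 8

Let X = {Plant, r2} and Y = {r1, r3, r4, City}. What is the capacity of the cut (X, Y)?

22

Edges leaving {Plant, r2}: Plant→r1 (7), r2→r3 (10), r2→r4 (5).
Cut capacity = 7 + 10 + 5 = 22.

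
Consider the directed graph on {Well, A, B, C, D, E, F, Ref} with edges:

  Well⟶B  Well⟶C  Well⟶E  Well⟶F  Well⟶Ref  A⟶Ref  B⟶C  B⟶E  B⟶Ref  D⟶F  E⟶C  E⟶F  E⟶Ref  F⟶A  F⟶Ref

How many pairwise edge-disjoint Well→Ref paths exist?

4

Assign every edge capacity 1; by Menger, the answer equals the max flow.
Path Well→Ref (+1); total 1.
Path Well→B→Ref (+1); total 2.
Path Well→E→Ref (+1); total 3.
Path Well→F→Ref (+1); total 4.
No residual Well→Ref path; max flow = 4.
Certifying cut of size 4: {Well→B, Well→E, Well→F, Well→Ref}.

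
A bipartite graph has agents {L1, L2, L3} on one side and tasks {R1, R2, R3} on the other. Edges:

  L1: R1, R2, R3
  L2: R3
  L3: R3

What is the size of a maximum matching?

Unit-capacity flow: source→left, listed edges, right→sink; max matching = max flow.
Augmenting path L1→R1 (+1); matched 1.
Augmenting path L2→R3 (+1); matched 2.
No augmenting path remains; maximum matching = 2.
König certificate: {L1, R3} is a vertex cover of size 2 (every listed pair touches it), so no matching can be larger.

2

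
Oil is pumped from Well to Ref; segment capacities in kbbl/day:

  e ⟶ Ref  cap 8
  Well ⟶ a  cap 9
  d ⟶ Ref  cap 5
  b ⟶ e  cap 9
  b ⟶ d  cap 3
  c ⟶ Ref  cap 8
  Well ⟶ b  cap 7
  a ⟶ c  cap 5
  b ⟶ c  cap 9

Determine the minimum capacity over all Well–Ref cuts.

Augment Well→a→c→Ref: bottleneck 5, flow now 5.
Augment Well→b→c→Ref: bottleneck 3, flow now 8.
Augment Well→b→d→Ref: bottleneck 3, flow now 11.
Augment Well→b→e→Ref: bottleneck 1, flow now 12.
No augmenting path remains; maximum flow = 12.
By max-flow min-cut, the minimum cut capacity equals the max flow.
In the residual graph, reachable from Well: {Well, a}.
Min-cut edges: Well→b (7), a→c (5); capacity 7 + 5 = 12.

12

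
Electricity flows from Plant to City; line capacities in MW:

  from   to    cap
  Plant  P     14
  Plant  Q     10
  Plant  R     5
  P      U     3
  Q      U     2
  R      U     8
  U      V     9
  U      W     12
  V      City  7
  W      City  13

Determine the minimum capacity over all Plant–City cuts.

10

Augment Plant→P→U→V→City: bottleneck 3, flow now 3.
Augment Plant→Q→U→V→City: bottleneck 2, flow now 5.
Augment Plant→R→U→V→City: bottleneck 2, flow now 7.
Augment Plant→R→U→W→City: bottleneck 3, flow now 10.
No augmenting path remains; maximum flow = 10.
By max-flow min-cut, the minimum cut capacity equals the max flow.
In the residual graph, reachable from Plant: {Plant, P, Q}.
Min-cut edges: Plant→R (5), P→U (3), Q→U (2); capacity 5 + 3 + 2 = 10.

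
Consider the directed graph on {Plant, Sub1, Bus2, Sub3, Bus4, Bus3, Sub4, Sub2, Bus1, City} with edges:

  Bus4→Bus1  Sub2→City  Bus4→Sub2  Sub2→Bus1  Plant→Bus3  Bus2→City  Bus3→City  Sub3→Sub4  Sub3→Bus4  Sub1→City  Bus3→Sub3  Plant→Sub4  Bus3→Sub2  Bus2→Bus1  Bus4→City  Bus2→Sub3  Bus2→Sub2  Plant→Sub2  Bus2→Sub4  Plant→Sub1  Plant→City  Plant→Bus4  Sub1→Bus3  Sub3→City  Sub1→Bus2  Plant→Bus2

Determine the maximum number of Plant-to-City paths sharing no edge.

Assign every edge capacity 1; by Menger, the answer equals the max flow.
Path Plant→City (+1); total 1.
Path Plant→Sub1→City (+1); total 2.
Path Plant→Bus2→City (+1); total 3.
Path Plant→Bus4→City (+1); total 4.
Path Plant→Bus3→City (+1); total 5.
Path Plant→Sub2→City (+1); total 6.
No residual Plant→City path; max flow = 6.
Certifying cut of size 6: {Plant→Bus2, Plant→Bus3, Plant→Bus4, Plant→City, Plant→Sub1, Plant→Sub2}.

6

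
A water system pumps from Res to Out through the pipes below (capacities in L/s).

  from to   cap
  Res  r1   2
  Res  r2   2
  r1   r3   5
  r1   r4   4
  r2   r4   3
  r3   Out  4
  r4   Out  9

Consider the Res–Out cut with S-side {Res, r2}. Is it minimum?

No — its capacity is 5, but the minimum cut has capacity 4.

Given cut capacity: 2 + 3 = 5.
Augment Res→r1→r3→Out: bottleneck 2, flow now 2.
Augment Res→r2→r4→Out: bottleneck 2, flow now 4.
No augmenting path remains; maximum flow = 4.
In the residual graph, reachable from Res: {Res}.
Min-cut edges: Res→r1 (2), Res→r2 (2); capacity 2 + 2 = 4.
Cut capacity 5 exceeds the max flow 4, so it is not minimum.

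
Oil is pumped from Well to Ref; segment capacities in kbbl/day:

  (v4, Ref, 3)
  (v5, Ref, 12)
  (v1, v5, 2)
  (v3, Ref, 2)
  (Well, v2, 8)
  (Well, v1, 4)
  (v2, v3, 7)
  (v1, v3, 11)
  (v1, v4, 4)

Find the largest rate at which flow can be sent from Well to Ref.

Augment Well→v1→v3→Ref: bottleneck 2, flow now 2.
Augment Well→v1→v4→Ref: bottleneck 2, flow now 4.
Augment Well→v2→v3→v1→v4→Ref: bottleneck 1, flow now 5. (uses reverse residual edge)
Augment Well→v2→v3→v1→v5→Ref: bottleneck 1, flow now 6. (uses reverse residual edge)
No augmenting path remains; maximum flow = 6.
In the residual graph, reachable from Well: {Well, v2, v3}.
Min-cut edges: Well→v1 (4), v3→Ref (2); capacity 4 + 2 = 6.
This cut is saturated, so no flow can exceed 6.

6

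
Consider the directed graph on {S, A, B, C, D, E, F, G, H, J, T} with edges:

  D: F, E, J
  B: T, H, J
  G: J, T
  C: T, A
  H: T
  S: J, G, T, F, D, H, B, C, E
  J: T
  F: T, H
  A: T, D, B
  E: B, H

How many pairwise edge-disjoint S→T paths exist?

7

Assign every edge capacity 1; by Menger, the answer equals the max flow.
Path S→T (+1); total 1.
Path S→B→T (+1); total 2.
Path S→C→T (+1); total 3.
Path S→F→T (+1); total 4.
Path S→G→T (+1); total 5.
Path S→H→T (+1); total 6.
Path S→J→T (+1); total 7.
No residual S→T path; max flow = 7.
Certifying cut of size 7: {B→T, F→T, H→T, J→T, S→C, S→G, S→T}.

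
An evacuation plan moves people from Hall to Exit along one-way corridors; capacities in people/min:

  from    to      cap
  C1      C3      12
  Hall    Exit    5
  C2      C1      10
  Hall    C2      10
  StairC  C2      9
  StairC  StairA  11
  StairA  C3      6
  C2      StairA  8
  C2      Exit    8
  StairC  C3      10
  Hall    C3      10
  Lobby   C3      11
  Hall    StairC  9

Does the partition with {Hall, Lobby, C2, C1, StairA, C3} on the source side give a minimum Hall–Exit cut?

No — its capacity is 22, but the minimum cut has capacity 13.

Given cut capacity: 9 + 5 + 8 = 22.
Augment Hall→Exit: bottleneck 5, flow now 5.
Augment Hall→C2→Exit: bottleneck 8, flow now 13.
No augmenting path remains; maximum flow = 13.
In the residual graph, reachable from Hall: {Hall, StairC, C2, C1, StairA, C3}.
Min-cut edges: Hall→Exit (5), C2→Exit (8); capacity 5 + 8 = 13.
Cut capacity 22 exceeds the max flow 13, so it is not minimum.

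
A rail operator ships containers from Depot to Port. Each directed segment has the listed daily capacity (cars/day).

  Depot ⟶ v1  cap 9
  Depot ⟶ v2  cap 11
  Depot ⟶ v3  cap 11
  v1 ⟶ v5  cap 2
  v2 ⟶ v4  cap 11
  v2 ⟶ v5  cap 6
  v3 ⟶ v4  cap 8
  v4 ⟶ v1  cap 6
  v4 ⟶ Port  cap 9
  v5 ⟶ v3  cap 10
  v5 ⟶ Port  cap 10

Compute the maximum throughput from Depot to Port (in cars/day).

Augment Depot→v1→v5→Port: bottleneck 2, flow now 2.
Augment Depot→v2→v4→Port: bottleneck 9, flow now 11.
Augment Depot→v2→v5→Port: bottleneck 2, flow now 13.
Augment Depot→v3→v4→v2→v5→Port: bottleneck 4, flow now 17. (uses reverse residual edge)
No augmenting path remains; maximum flow = 17.
In the residual graph, reachable from Depot: {Depot, v1, v2, v3, v4}.
Min-cut edges: v1→v5 (2), v2→v5 (6), v4→Port (9); capacity 2 + 6 + 9 = 17.
This cut is saturated, so no flow can exceed 17.

17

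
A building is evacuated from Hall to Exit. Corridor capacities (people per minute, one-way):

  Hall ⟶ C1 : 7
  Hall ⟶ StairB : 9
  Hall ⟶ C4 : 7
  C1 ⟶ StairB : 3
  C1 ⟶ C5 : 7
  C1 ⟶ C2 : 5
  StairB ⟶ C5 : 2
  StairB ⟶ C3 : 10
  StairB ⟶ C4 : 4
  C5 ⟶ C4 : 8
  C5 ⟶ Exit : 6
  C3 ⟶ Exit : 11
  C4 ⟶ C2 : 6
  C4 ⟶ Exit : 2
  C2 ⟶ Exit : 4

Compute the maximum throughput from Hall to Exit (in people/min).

Augment Hall→C4→Exit: bottleneck 2, flow now 2.
Augment Hall→C1→C5→Exit: bottleneck 6, flow now 8.
Augment Hall→C1→C2→Exit: bottleneck 1, flow now 9.
Augment Hall→StairB→C3→Exit: bottleneck 9, flow now 18.
Augment Hall→C4→C2→Exit: bottleneck 3, flow now 21.
Augment Hall→C4→C2→C1→StairB→C3→Exit: bottleneck 1, flow now 22. (uses reverse residual edge)
No augmenting path remains; maximum flow = 22.
In the residual graph, reachable from Hall: {Hall, C4, C2}.
Min-cut edges: Hall→C1 (7), Hall→StairB (9), C4→Exit (2), C2→Exit (4); capacity 7 + 9 + 2 + 4 = 22.
This cut is saturated, so no flow can exceed 22.

22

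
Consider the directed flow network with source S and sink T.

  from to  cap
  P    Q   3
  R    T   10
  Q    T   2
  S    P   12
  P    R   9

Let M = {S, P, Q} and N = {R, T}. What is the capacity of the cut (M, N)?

11

Edges leaving {S, P, Q}: P→R (9), Q→T (2).
Cut capacity = 9 + 2 = 11.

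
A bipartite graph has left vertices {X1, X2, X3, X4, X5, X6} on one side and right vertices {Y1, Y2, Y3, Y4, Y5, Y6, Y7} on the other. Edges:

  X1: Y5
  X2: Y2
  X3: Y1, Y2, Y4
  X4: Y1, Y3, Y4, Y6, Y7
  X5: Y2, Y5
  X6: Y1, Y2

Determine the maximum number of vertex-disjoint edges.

Unit-capacity flow: source→left, listed edges, right→sink; max matching = max flow.
Augmenting path X1→Y5 (+1); matched 1.
Augmenting path X2→Y2 (+1); matched 2.
Augmenting path X3→Y1 (+1); matched 3.
Augmenting path X4→Y3 (+1); matched 4.
Augmenting path X6→Y1→X3→Y4 (+1); matched 5.
No augmenting path remains; maximum matching = 5.
König certificate: {X3, X4, X6, Y2, Y5} is a vertex cover of size 5 (every listed pair touches it), so no matching can be larger.

5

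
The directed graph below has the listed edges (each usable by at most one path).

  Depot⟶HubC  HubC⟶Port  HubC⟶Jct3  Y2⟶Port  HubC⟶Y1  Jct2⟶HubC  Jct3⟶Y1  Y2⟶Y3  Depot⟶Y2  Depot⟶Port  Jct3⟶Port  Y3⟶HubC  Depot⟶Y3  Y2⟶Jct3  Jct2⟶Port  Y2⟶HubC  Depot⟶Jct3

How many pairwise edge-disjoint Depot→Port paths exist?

4

Assign every edge capacity 1; by Menger, the answer equals the max flow.
Path Depot→Port (+1); total 1.
Path Depot→Y2→Port (+1); total 2.
Path Depot→Jct3→Port (+1); total 3.
Path Depot→HubC→Port (+1); total 4.
No residual Depot→Port path; max flow = 4.
Certifying cut of size 4: {Depot→Port, Depot→Y2, HubC→Port, Jct3→Port}.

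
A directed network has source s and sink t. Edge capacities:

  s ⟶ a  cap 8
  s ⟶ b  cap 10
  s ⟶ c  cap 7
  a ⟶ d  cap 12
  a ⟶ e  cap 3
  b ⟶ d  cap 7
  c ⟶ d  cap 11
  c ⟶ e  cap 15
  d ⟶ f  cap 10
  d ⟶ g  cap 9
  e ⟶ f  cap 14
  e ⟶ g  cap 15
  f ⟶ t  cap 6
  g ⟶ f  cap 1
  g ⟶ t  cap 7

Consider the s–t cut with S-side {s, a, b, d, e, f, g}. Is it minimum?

No — its capacity is 20, but the minimum cut has capacity 13.

Given cut capacity: 7 + 6 + 7 = 20.
Augment s→a→d→f→t: bottleneck 6, flow now 6.
Augment s→a→d→g→t: bottleneck 2, flow now 8.
Augment s→b→d→g→t: bottleneck 5, flow now 13.
No augmenting path remains; maximum flow = 13.
In the residual graph, reachable from s: {s, a, b, c, d, e, f, g}.
Min-cut edges: f→t (6), g→t (7); capacity 6 + 7 = 13.
Cut capacity 20 exceeds the max flow 13, so it is not minimum.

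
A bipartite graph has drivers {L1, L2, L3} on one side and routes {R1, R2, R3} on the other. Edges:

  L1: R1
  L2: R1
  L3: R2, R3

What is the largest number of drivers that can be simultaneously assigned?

Unit-capacity flow: source→left, listed edges, right→sink; max matching = max flow.
Augmenting path L1→R1 (+1); matched 1.
Augmenting path L3→R2 (+1); matched 2.
No augmenting path remains; maximum matching = 2.
König certificate: {L3, R1} is a vertex cover of size 2 (every listed pair touches it), so no matching can be larger.

2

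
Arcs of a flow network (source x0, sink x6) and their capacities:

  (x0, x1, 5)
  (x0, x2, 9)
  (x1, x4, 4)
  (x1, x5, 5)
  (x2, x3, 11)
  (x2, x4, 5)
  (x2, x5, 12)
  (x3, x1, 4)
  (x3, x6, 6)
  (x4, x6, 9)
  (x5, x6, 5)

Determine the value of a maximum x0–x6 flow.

14

Augment x0→x1→x4→x6: bottleneck 4, flow now 4.
Augment x0→x1→x5→x6: bottleneck 1, flow now 5.
Augment x0→x2→x3→x6: bottleneck 6, flow now 11.
Augment x0→x2→x4→x6: bottleneck 3, flow now 14.
No augmenting path remains; maximum flow = 14.
In the residual graph, reachable from x0: {x0}.
Min-cut edges: x0→x1 (5), x0→x2 (9); capacity 5 + 9 = 14.
This cut is saturated, so no flow can exceed 14.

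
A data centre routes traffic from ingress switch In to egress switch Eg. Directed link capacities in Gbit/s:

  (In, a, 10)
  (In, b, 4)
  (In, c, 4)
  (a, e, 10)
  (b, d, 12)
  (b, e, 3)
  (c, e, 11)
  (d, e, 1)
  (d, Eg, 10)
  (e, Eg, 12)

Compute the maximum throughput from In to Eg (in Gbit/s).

16

Augment In→a→e→Eg: bottleneck 10, flow now 10.
Augment In→b→d→Eg: bottleneck 4, flow now 14.
Augment In→c→e→Eg: bottleneck 2, flow now 16.
No augmenting path remains; maximum flow = 16.
In the residual graph, reachable from In: {In, a, c, e}.
Min-cut edges: In→b (4), e→Eg (12); capacity 4 + 12 = 16.
This cut is saturated, so no flow can exceed 16.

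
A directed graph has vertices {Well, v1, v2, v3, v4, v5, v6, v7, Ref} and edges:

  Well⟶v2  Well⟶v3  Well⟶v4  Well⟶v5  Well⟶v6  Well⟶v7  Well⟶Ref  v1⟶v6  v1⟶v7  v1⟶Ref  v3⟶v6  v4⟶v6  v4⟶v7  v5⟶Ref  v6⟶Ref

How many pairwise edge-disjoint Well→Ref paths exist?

Assign every edge capacity 1; by Menger, the answer equals the max flow.
Path Well→Ref (+1); total 1.
Path Well→v5→Ref (+1); total 2.
Path Well→v6→Ref (+1); total 3.
No residual Well→Ref path; max flow = 3.
Certifying cut of size 3: {Well→Ref, Well→v5, v6→Ref}.

3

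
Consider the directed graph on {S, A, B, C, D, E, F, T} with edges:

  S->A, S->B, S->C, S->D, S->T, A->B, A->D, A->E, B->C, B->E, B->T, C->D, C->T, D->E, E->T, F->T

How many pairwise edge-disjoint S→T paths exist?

Assign every edge capacity 1; by Menger, the answer equals the max flow.
Path S→T (+1); total 1.
Path S→B→T (+1); total 2.
Path S→C→T (+1); total 3.
Path S→A→E→T (+1); total 4.
No residual S→T path; max flow = 4.
Certifying cut of size 4: {B→T, C→T, E→T, S→T}.

4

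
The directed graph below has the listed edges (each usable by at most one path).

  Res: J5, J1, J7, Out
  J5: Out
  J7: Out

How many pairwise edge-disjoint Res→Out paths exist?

Assign every edge capacity 1; by Menger, the answer equals the max flow.
Path Res→Out (+1); total 1.
Path Res→J5→Out (+1); total 2.
Path Res→J7→Out (+1); total 3.
No residual Res→Out path; max flow = 3.
Certifying cut of size 3: {Res→J5, Res→J7, Res→Out}.

3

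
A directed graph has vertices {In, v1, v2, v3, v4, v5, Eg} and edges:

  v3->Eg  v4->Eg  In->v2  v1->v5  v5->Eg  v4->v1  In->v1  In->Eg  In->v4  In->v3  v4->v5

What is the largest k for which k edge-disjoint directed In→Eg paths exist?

Assign every edge capacity 1; by Menger, the answer equals the max flow.
Path In→Eg (+1); total 1.
Path In→v3→Eg (+1); total 2.
Path In→v4→Eg (+1); total 3.
Path In→v1→v5→Eg (+1); total 4.
No residual In→Eg path; max flow = 4.
Certifying cut of size 4: {In→Eg, In→v1, In→v3, In→v4}.

4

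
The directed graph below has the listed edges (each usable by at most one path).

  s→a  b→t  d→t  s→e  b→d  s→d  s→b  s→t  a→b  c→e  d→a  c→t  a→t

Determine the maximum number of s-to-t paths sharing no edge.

4

Assign every edge capacity 1; by Menger, the answer equals the max flow.
Path s→t (+1); total 1.
Path s→a→t (+1); total 2.
Path s→b→t (+1); total 3.
Path s→d→t (+1); total 4.
No residual s→t path; max flow = 4.
Certifying cut of size 4: {s→a, s→b, s→d, s→t}.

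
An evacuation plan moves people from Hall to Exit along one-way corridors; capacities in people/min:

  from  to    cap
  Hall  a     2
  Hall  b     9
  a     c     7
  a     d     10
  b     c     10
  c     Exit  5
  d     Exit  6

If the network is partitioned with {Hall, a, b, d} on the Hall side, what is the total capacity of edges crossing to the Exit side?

Edges leaving {Hall, a, b, d}: a→c (7), b→c (10), d→Exit (6).
Cut capacity = 7 + 10 + 6 = 23.

23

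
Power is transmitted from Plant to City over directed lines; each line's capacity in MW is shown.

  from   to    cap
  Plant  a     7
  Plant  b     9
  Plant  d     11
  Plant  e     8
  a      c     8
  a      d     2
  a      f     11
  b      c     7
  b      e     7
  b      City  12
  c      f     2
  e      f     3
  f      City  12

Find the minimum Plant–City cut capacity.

19

Augment Plant→b→City: bottleneck 9, flow now 9.
Augment Plant→a→f→City: bottleneck 7, flow now 16.
Augment Plant→e→f→City: bottleneck 3, flow now 19.
No augmenting path remains; maximum flow = 19.
By max-flow min-cut, the minimum cut capacity equals the max flow.
In the residual graph, reachable from Plant: {Plant, d, e}.
Min-cut edges: Plant→a (7), Plant→b (9), e→f (3); capacity 7 + 9 + 3 = 19.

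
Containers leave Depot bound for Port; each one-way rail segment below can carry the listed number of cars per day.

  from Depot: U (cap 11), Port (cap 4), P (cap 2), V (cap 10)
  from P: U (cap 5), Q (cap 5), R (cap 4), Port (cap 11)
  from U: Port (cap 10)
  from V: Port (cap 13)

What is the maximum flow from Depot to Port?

Augment Depot→Port: bottleneck 4, flow now 4.
Augment Depot→P→Port: bottleneck 2, flow now 6.
Augment Depot→U→Port: bottleneck 10, flow now 16.
Augment Depot→V→Port: bottleneck 10, flow now 26.
No augmenting path remains; maximum flow = 26.
In the residual graph, reachable from Depot: {Depot, U}.
Min-cut edges: Depot→P (2), Depot→V (10), Depot→Port (4), U→Port (10); capacity 2 + 10 + 4 + 10 = 26.
This cut is saturated, so no flow can exceed 26.

26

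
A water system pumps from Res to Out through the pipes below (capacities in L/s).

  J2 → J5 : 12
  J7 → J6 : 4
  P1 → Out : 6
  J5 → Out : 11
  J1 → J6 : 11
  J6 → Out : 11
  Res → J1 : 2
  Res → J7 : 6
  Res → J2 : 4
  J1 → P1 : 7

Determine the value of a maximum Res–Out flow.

Augment Res→J1→P1→Out: bottleneck 2, flow now 2.
Augment Res→J7→J6→Out: bottleneck 4, flow now 6.
Augment Res→J2→J5→Out: bottleneck 4, flow now 10.
No augmenting path remains; maximum flow = 10.
In the residual graph, reachable from Res: {Res, J7}.
Min-cut edges: Res→J1 (2), Res→J2 (4), J7→J6 (4); capacity 2 + 4 + 4 = 10.
This cut is saturated, so no flow can exceed 10.

10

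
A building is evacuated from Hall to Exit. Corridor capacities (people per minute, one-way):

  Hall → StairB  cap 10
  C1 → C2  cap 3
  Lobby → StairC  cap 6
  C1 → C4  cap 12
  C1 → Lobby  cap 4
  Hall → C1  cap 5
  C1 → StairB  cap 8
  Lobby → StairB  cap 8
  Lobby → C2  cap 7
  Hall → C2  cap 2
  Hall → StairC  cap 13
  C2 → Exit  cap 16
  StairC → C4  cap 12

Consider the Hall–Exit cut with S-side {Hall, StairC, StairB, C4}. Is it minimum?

Given cut capacity: 5 + 2 = 7.
Augment Hall→C2→Exit: bottleneck 2, flow now 2.
Augment Hall→C1→C2→Exit: bottleneck 3, flow now 5.
Augment Hall→C1→Lobby→C2→Exit: bottleneck 2, flow now 7.
No augmenting path remains; maximum flow = 7.
Cut capacity 7 equals the max flow, so it is a minimum cut.

Yes — it is a minimum cut (capacity 7).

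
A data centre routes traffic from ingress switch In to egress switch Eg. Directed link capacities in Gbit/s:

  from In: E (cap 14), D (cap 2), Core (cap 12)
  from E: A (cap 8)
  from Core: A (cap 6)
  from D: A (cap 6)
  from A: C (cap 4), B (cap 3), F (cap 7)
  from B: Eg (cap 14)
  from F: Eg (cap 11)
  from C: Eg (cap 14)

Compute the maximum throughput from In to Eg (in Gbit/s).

Augment In→E→A→B→Eg: bottleneck 3, flow now 3.
Augment In→E→A→F→Eg: bottleneck 5, flow now 8.
Augment In→Core→A→F→Eg: bottleneck 2, flow now 10.
Augment In→Core→A→C→Eg: bottleneck 4, flow now 14.
No augmenting path remains; maximum flow = 14.
In the residual graph, reachable from In: {In, E, Core, D, A}.
Min-cut edges: A→B (3), A→F (7), A→C (4); capacity 3 + 7 + 4 = 14.
This cut is saturated, so no flow can exceed 14.

14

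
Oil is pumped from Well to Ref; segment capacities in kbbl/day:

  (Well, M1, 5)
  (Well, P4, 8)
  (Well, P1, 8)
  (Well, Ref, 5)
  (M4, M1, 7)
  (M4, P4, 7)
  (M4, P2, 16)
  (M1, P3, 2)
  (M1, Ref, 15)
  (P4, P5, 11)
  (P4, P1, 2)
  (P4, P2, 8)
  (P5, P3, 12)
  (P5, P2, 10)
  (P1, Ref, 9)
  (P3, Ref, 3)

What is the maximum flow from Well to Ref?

Augment Well→Ref: bottleneck 5, flow now 5.
Augment Well→M1→Ref: bottleneck 5, flow now 10.
Augment Well→P1→Ref: bottleneck 8, flow now 18.
Augment Well→P4→P1→Ref: bottleneck 1, flow now 19.
Augment Well→P4→P5→P3→Ref: bottleneck 3, flow now 22.
No augmenting path remains; maximum flow = 22.
In the residual graph, reachable from Well: {Well, P4, P5, P1, P3, P2}.
Min-cut edges: Well→M1 (5), Well→Ref (5), P1→Ref (9), P3→Ref (3); capacity 5 + 5 + 9 + 3 = 22.
This cut is saturated, so no flow can exceed 22.

22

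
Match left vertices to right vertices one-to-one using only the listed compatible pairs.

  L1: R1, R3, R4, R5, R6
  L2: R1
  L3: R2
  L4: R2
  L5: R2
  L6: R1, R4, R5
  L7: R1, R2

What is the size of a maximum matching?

Unit-capacity flow: source→left, listed edges, right→sink; max matching = max flow.
Augmenting path L1→R1 (+1); matched 1.
Augmenting path L3→R2 (+1); matched 2.
Augmenting path L6→R4 (+1); matched 3.
Augmenting path L2→R1→L1→R3 (+1); matched 4.
No augmenting path remains; maximum matching = 4.
König certificate: {L1, L6, R1, R2} is a vertex cover of size 4 (every listed pair touches it), so no matching can be larger.

4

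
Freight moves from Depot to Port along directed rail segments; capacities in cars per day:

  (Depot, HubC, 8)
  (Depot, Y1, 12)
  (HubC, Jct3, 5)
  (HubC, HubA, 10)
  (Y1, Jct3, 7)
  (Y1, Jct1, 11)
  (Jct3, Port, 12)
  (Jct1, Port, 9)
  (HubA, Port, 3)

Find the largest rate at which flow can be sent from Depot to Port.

Augment Depot→HubC→Jct3→Port: bottleneck 5, flow now 5.
Augment Depot→HubC→HubA→Port: bottleneck 3, flow now 8.
Augment Depot→Y1→Jct3→Port: bottleneck 7, flow now 15.
Augment Depot→Y1→Jct1→Port: bottleneck 5, flow now 20.
No augmenting path remains; maximum flow = 20.
In the residual graph, reachable from Depot: {Depot}.
Min-cut edges: Depot→HubC (8), Depot→Y1 (12); capacity 8 + 12 = 20.
This cut is saturated, so no flow can exceed 20.

20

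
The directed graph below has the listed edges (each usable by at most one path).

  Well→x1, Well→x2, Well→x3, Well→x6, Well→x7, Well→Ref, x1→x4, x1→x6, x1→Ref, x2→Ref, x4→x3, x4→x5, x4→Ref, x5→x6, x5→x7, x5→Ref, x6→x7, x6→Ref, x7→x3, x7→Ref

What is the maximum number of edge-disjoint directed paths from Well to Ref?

Assign every edge capacity 1; by Menger, the answer equals the max flow.
Path Well→Ref (+1); total 1.
Path Well→x1→Ref (+1); total 2.
Path Well→x2→Ref (+1); total 3.
Path Well→x6→Ref (+1); total 4.
Path Well→x7→Ref (+1); total 5.
No residual Well→Ref path; max flow = 5.
Certifying cut of size 5: {Well→Ref, Well→x1, Well→x2, Well→x6, Well→x7}.

5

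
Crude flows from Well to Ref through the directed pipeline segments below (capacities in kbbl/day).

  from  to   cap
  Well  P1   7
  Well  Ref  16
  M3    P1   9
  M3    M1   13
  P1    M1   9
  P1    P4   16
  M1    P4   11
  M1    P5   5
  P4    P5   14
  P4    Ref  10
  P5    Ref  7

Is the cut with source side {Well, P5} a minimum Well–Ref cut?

No — its capacity is 30, but the minimum cut has capacity 23.

Given cut capacity: 7 + 16 + 7 = 30.
Augment Well→Ref: bottleneck 16, flow now 16.
Augment Well→P1→P4→Ref: bottleneck 7, flow now 23.
No augmenting path remains; maximum flow = 23.
In the residual graph, reachable from Well: {Well}.
Min-cut edges: Well→P1 (7), Well→Ref (16); capacity 7 + 16 = 23.
Cut capacity 30 exceeds the max flow 23, so it is not minimum.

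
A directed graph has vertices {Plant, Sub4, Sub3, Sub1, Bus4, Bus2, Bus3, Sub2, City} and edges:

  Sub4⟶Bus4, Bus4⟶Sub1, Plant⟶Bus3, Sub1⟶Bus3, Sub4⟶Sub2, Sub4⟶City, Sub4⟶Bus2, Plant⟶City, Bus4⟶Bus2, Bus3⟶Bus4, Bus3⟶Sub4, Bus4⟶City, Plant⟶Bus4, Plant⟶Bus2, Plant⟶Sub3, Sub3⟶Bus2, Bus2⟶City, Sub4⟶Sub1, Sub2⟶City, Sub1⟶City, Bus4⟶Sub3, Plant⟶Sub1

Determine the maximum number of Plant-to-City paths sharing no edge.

5

Assign every edge capacity 1; by Menger, the answer equals the max flow.
Path Plant→City (+1); total 1.
Path Plant→Sub1→City (+1); total 2.
Path Plant→Bus4→City (+1); total 3.
Path Plant→Bus2→City (+1); total 4.
Path Plant→Bus3→Sub4→City (+1); total 5.
No residual Plant→City path; max flow = 5.
Certifying cut of size 5: {Bus2→City, Plant→Bus3, Plant→Bus4, Plant→City, Plant→Sub1}.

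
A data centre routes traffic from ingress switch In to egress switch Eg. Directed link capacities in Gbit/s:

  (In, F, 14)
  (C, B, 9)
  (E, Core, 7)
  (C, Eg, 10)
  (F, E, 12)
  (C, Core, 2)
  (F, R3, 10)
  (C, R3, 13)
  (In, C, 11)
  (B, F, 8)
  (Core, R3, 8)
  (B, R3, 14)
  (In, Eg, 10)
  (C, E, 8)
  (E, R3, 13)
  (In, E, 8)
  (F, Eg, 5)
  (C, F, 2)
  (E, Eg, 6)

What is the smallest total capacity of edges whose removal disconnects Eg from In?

31

Augment In→Eg: bottleneck 10, flow now 10.
Augment In→C→Eg: bottleneck 10, flow now 20.
Augment In→F→Eg: bottleneck 5, flow now 25.
Augment In→E→Eg: bottleneck 6, flow now 31.
No augmenting path remains; maximum flow = 31.
By max-flow min-cut, the minimum cut capacity equals the max flow.
In the residual graph, reachable from In: {In, C, B, F, E, Core, R3}.
Min-cut edges: In→Eg (10), C→Eg (10), F→Eg (5), E→Eg (6); capacity 10 + 10 + 5 + 6 = 31.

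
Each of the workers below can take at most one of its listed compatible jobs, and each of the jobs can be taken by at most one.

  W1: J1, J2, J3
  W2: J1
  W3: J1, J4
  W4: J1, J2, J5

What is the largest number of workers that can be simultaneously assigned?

4

Unit-capacity flow: source→left, listed edges, right→sink; max matching = max flow.
Augmenting path W1→J1 (+1); matched 1.
Augmenting path W3→J4 (+1); matched 2.
Augmenting path W4→J2 (+1); matched 3.
Augmenting path W2→J1→W1→J3 (+1); matched 4.
No augmenting path remains; maximum matching = 4.
König certificate: {W1, W2, W3, W4} is a vertex cover of size 4 (every listed pair touches it), so no matching can be larger.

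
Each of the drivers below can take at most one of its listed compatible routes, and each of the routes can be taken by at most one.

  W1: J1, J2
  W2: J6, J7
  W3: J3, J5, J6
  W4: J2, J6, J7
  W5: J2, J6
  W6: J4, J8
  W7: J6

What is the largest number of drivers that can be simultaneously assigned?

6

Unit-capacity flow: source→left, listed edges, right→sink; max matching = max flow.
Augmenting path W1→J1 (+1); matched 1.
Augmenting path W2→J6 (+1); matched 2.
Augmenting path W3→J3 (+1); matched 3.
Augmenting path W4→J2 (+1); matched 4.
Augmenting path W6→J4 (+1); matched 5.
Augmenting path W5→J2→W4→J7 (+1); matched 6.
No augmenting path remains; maximum matching = 6.
König certificate: {W1, W3, W6, J2, J6, J7} is a vertex cover of size 6 (every listed pair touches it), so no matching can be larger.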